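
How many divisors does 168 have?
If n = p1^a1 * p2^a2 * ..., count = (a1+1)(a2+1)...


168 = 2^3 × 3^1 × 7^1
d(168) = (3+1) × (1+1) × (1+1) = 16

16 divisors


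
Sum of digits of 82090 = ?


8 + 2 + 0 + 9 + 0 = 19


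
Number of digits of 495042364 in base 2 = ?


495042364 in base 2 = 11101100000011011111100111100
Number of digits = 29

29 digits (base 2)


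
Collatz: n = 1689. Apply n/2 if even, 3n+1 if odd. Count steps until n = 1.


1689 → 5068 → 2534 → 1267 → 3802 → 1901 → 5704 → 2852 → 1426 → 713 → 2140 → 1070 → 535 → 1606 → 803 → 2410 → 1205 → 3616 → 1808 → 904 → 452 → 226 → 113 → 340 → 170 → 85 → 256 → 128 → 64 → 32 → 16 → 8 → 4 → 2 → 1
Total steps = 34

34 steps


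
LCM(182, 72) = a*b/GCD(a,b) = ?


GCD(182, 72) = 2
LCM = 182*72/2 = 13104/2 = 6552

LCM = 6552


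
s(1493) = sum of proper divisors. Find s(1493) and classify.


Proper divisors: 1
Sum = 1 = 1
1 < 1493 → deficient

s(1493) = 1 (deficient)


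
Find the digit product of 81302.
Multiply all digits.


8 × 1 × 3 × 0 × 2 = 0


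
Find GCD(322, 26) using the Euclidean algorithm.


322 = 12 * 26 + 10
26 = 2 * 10 + 6
10 = 1 * 6 + 4
6 = 1 * 4 + 2
4 = 2 * 2 + 0
GCD = 2


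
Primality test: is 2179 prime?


Check divisors up to sqrt(2179) = 46.6798
No divisors found.
2179 is prime.

Yes, 2179 is prime


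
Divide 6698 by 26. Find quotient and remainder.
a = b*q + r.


6698 = 26 * 257 + 16
Check: 6682 + 16 = 6698

q = 257, r = 16


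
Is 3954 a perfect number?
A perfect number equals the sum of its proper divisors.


Proper divisors of 3954: 1, 2, 3, 6, 659, 1318, 1977
Sum = 1 + 2 + 3 + 6 + 659 + 1318 + 1977 = 3966

No, 3954 is not perfect (3966 ≠ 3954)


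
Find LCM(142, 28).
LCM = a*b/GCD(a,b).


GCD(142, 28) = 2
LCM = 142*28/2 = 3976/2 = 1988

LCM = 1988


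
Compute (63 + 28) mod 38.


63 + 28 = 91
91 mod 38 = 15


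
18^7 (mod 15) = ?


18^1 mod 15 = 3
18^2 mod 15 = 9
18^3 mod 15 = 12
18^4 mod 15 = 6
18^5 mod 15 = 3
18^6 mod 15 = 9
18^7 mod 15 = 12


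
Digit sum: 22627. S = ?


2 + 2 + 6 + 2 + 7 = 19


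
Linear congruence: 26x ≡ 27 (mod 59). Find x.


GCD(26, 59) = 1, unique solution
a^(-1) mod 59 = 25
x = 25 * 27 mod 59 = 26

x ≡ 26 (mod 59)


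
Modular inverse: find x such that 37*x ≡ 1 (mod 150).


Use the extended Euclidean algorithm on (150, 37); each row r = 150*s + 37*t:
r=150, s=1, t=0
r=37, s=0, t=1
q=4: r=2, s=1, t=-4   [150*(1) + 37*(-4) = 2]
q=18: r=1, s=-18, t=73   [150*(-18) + 37*(73) = 1]
q=2: r=0, s=37, t=-150   [150*(37) + 37*(-150) = 0]
GCD = 1 with t = 73, so 37*(73) ≡ 1 (mod 150)
Inverse = 73 mod 150 = 73
Check: 37 * 73 = 2701 ≡ 1 (mod 150)

37^(-1) ≡ 73 (mod 150)


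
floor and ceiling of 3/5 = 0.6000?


3/5 = 0.6000
floor = 0
ceil = 1

floor = 0, ceil = 1


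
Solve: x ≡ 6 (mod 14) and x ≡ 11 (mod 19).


M = 14*19 = 266
M1 = M/14 = 19, M2 = M/19 = 14
M1^(-1) mod 14 = 3, M2^(-1) mod 19 = 15
x = 6*19*3 + 11*14*15 = 2652
2652 mod 266 = 258
Check: 258 mod 14 = 6 ✓, 258 mod 19 = 11 ✓

x ≡ 258 (mod 266)


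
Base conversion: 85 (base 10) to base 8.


85 (base 10) = 85 (decimal)
85 (decimal) = 125 (base 8)


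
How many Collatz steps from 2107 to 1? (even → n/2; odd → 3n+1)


2107 → 6322 → 3161 → 9484 → 4742 → 2371 → 7114 → 3557 → 10672 → 5336 → 2668 → 1334 → 667 → 2002 → 1001 → 3004 → 1502 → 751 → 2254 → 1127 → 3382 → 1691 → 5074 → 2537 → 7612 → 3806 → 1903 → 5710 → 2855 → 8566 → 4283 → 12850 → 6425 → 19276 → 9638 → 4819 → 14458 → 7229 → 21688 → 10844 → 5422 → 2711 → 8134 → 4067 → 12202 → 6101 → 18304 → 9152 → 4576 → 2288 → 1144 → 572 → 286 → 143 → 430 → 215 → 646 → 323 → 970 → 485 → 1456 → 728 → 364 → 182 → 91 → 274 → 137 → 412 → 206 → 103 → 310 → 155 → 466 → 233 → 700 → 350 → 175 → 526 → 263 → 790 → 395 → 1186 → 593 → 1780 → 890 → 445 → 1336 → 668 → 334 → 167 → 502 → 251 → 754 → 377 → 1132 → 566 → 283 → 850 → 425 → 1276 → 638 → 319 → 958 → 479 → 1438 → 719 → 2158 → 1079 → 3238 → 1619 → 4858 → 2429 → 7288 → 3644 → 1822 → 911 → 2734 → 1367 → 4102 → 2051 → 6154 → 3077 → 9232 → 4616 → 2308 → 1154 → 577 → 1732 → 866 → 433 → 1300 → 650 → 325 → 976 → 488 → 244 → 122 → 61 → 184 → 92 → 46 → 23 → 70 → 35 → 106 → 53 → 160 → 80 → 40 → 20 → 10 → 5 → 16 → 8 → 4 → 2 → 1
Total steps = 156

156 steps


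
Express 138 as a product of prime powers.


138 / 2 = 69
69 / 3 = 23
23 / 23 = 1
138 = 2 × 3 × 23


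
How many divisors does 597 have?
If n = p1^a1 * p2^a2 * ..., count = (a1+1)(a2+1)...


597 = 3^1 × 199^1
d(597) = (1+1) × (1+1) = 4

4 divisors


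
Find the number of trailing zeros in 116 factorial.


floor(116/5) = 23
floor(116/25) = 4
Total = 27

27 trailing zeros


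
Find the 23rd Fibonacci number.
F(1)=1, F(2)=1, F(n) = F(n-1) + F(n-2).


Sequence: 1, 1, 2, 3, 5, 8, 13, 21, 34, 55, 89, 144, 233, 377, 610, 987, 1597, 2584, 4181, 6765, 10946, 17711, 28657
F(23) = 28657


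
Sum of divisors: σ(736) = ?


Divisors of 736: 1, 2, 4, 8, 16, 23, 32, 46, 92, 184, 368, 736
Sum = 1 + 2 + 4 + 8 + 16 + 23 + 32 + 46 + 92 + 184 + 368 + 736 = 1512

σ(736) = 1512


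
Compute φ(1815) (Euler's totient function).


1815 = 3 × 5 × 11^2
Prime factors: 3, 5, 11
φ(1815) = 1815 × (1-1/3) × (1-1/5) × (1-1/11)
= 1815 × 2/3 × 4/5 × 10/11 = 880

φ(1815) = 880


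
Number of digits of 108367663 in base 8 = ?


108367663 in base 8 = 635307457
Number of digits = 9

9 digits (base 8)


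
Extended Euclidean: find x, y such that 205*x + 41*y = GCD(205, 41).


Tabular extended Euclidean (each row: r = 205*s + 41*t):
r=205, s=1, t=0
r=41, s=0, t=1
q=5: r=0, s=1, t=-5   [205*(1) + 41*(-5) = 0]
GCD = 41; from the row with r=41: x=0, y=1
Check: 205*(0) + 41*(1) = 0 + 41 = 41

GCD = 41, x = 0, y = 1


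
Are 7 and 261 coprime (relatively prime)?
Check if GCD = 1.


Euclidean algorithm:
261 = 37 * 7 + 2
7 = 3 * 2 + 1
2 = 2 * 1 + 0
GCD(7, 261) = 1

Yes, coprime (GCD = 1)


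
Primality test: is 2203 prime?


Check divisors up to sqrt(2203) = 46.9361
No divisors found.
2203 is prime.

Yes, 2203 is prime


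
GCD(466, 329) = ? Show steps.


466 = 1 * 329 + 137
329 = 2 * 137 + 55
137 = 2 * 55 + 27
55 = 2 * 27 + 1
27 = 27 * 1 + 0
GCD = 1


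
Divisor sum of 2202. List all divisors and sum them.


Divisors of 2202: 1, 2, 3, 6, 367, 734, 1101, 2202
Sum = 1 + 2 + 3 + 6 + 367 + 734 + 1101 + 2202 = 4416

σ(2202) = 4416


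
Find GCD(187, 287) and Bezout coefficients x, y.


Tabular extended Euclidean (each row: r = 187*s + 287*t):
r=187, s=1, t=0
r=287, s=0, t=1
q=0: r=187, s=1, t=0   [187*(1) + 287*(0) = 187]
q=1: r=100, s=-1, t=1   [187*(-1) + 287*(1) = 100]
q=1: r=87, s=2, t=-1   [187*(2) + 287*(-1) = 87]
q=1: r=13, s=-3, t=2   [187*(-3) + 287*(2) = 13]
q=6: r=9, s=20, t=-13   [187*(20) + 287*(-13) = 9]
q=1: r=4, s=-23, t=15   [187*(-23) + 287*(15) = 4]
q=2: r=1, s=66, t=-43   [187*(66) + 287*(-43) = 1]
q=4: r=0, s=-287, t=187   [187*(-287) + 287*(187) = 0]
GCD = 1; from the row with r=1: x=66, y=-43
Check: 187*(66) + 287*(-43) = 12342 - 12341 = 1

GCD = 1, x = 66, y = -43


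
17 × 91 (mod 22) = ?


17 × 91 = 1547
1547 mod 22 = 7


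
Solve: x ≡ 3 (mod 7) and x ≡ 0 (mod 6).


M = 7*6 = 42
M1 = M/7 = 6, M2 = M/6 = 7
M1^(-1) mod 7 = 6, M2^(-1) mod 6 = 1
x = 3*6*6 + 0*7*1 = 108
108 mod 42 = 24
Check: 24 mod 7 = 3 ✓, 24 mod 6 = 0 ✓

x ≡ 24 (mod 42)


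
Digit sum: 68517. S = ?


6 + 8 + 5 + 1 + 7 = 27


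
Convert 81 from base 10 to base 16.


81 (base 10) = 81 (decimal)
81 (decimal) = 51 (base 16)


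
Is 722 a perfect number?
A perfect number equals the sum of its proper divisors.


Proper divisors of 722: 1, 2, 19, 38, 361
Sum = 1 + 2 + 19 + 38 + 361 = 421

No, 722 is not perfect (421 ≠ 722)


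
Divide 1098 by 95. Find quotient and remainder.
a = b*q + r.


1098 = 95 * 11 + 53
Check: 1045 + 53 = 1098

q = 11, r = 53


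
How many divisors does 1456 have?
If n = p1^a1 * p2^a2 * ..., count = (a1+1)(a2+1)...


1456 = 2^4 × 7^1 × 13^1
d(1456) = (4+1) × (1+1) × (1+1) = 20

20 divisors


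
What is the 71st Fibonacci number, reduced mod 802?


F(k) mod 802 for k=1..71:
1, 1, 2, 3, 5, 8, 13, 21, 34, 55, 89, 144, 233, 377, 610, 185, 795, 178, 171, 349, 520, 67, 587, 654, 439, 291, 730, 219, 147, 366, 513, 77, 590, 667, 455, 320, 775, 293, 266, 559, 23, 582, 605, 385, 188, 573, 761, 532, 491, 221, 712, 131, 41, 172, 213, 385, 598, 181, 779, 158, 135, 293, 428, 721, 347, 266, 613, 77, 690, 767, 655
F(71) mod 802 = 655


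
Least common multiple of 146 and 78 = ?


GCD(146, 78) = 2
LCM = 146*78/2 = 11388/2 = 5694

LCM = 5694


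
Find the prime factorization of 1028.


1028 / 2 = 514
514 / 2 = 257
257 / 257 = 1
1028 = 2^2 × 257


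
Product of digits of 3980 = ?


3 × 9 × 8 × 0 = 0


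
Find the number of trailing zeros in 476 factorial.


floor(476/5) = 95
floor(476/25) = 19
floor(476/125) = 3
Total = 117

117 trailing zeros


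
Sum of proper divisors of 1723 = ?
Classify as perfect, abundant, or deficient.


Proper divisors: 1
Sum = 1 = 1
1 < 1723 → deficient

s(1723) = 1 (deficient)


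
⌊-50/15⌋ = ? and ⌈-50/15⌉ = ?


-50/15 = -3.3333
floor = -4
ceil = -3

floor = -4, ceil = -3


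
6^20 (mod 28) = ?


6^1 mod 28 = 6
6^2 mod 28 = 8
6^3 mod 28 = 20
6^4 mod 28 = 8
6^5 mod 28 = 20
6^6 mod 28 = 8
6^7 mod 28 = 20
6^8 mod 28 = 8
6^9 mod 28 = 20
6^10 mod 28 = 8
6^11 mod 28 = 20
6^12 mod 28 = 8
6^13 mod 28 = 20
6^14 mod 28 = 8
6^15 mod 28 = 20
6^16 mod 28 = 8
6^17 mod 28 = 20
6^18 mod 28 = 8
6^19 mod 28 = 20
6^20 mod 28 = 8


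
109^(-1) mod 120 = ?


Use the extended Euclidean algorithm on (120, 109); each row r = 120*s + 109*t:
r=120, s=1, t=0
r=109, s=0, t=1
q=1: r=11, s=1, t=-1   [120*(1) + 109*(-1) = 11]
q=9: r=10, s=-9, t=10   [120*(-9) + 109*(10) = 10]
q=1: r=1, s=10, t=-11   [120*(10) + 109*(-11) = 1]
q=10: r=0, s=-109, t=120   [120*(-109) + 109*(120) = 0]
GCD = 1 with t = -11, so 109*(-11) ≡ 1 (mod 120)
Inverse = -11 mod 120 = 109
Check: 109 * 109 = 11881 ≡ 1 (mod 120)

109^(-1) ≡ 109 (mod 120)


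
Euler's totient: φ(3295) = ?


3295 = 5 × 659
Prime factors: 5, 659
φ(3295) = 3295 × (1-1/5) × (1-1/659)
= 3295 × 4/5 × 658/659 = 2632

φ(3295) = 2632


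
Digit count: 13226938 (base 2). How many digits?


13226938 in base 2 = 110010011101001110111010
Number of digits = 24

24 digits (base 2)


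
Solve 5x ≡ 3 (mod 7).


GCD(5, 7) = 1, unique solution
a^(-1) mod 7 = 3
x = 3 * 3 mod 7 = 2

x ≡ 2 (mod 7)


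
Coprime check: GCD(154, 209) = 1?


Euclidean algorithm:
209 = 1 * 154 + 55
154 = 2 * 55 + 44
55 = 1 * 44 + 11
44 = 4 * 11 + 0
GCD(154, 209) = 11

No, not coprime (GCD = 11)


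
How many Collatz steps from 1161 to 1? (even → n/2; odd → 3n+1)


1161 → 3484 → 1742 → 871 → 2614 → 1307 → 3922 → 1961 → 5884 → 2942 → 1471 → 4414 → 2207 → 6622 → 3311 → 9934 → 4967 → 14902 → 7451 → 22354 → 11177 → 33532 → 16766 → 8383 → 25150 → 12575 → 37726 → 18863 → 56590 → 28295 → 84886 → 42443 → 127330 → 63665 → 190996 → 95498 → 47749 → 143248 → 71624 → 35812 → 17906 → 8953 → 26860 → 13430 → 6715 → 20146 → 10073 → 30220 → 15110 → 7555 → 22666 → 11333 → 34000 → 17000 → 8500 → 4250 → 2125 → 6376 → 3188 → 1594 → 797 → 2392 → 1196 → 598 → 299 → 898 → 449 → 1348 → 674 → 337 → 1012 → 506 → 253 → 760 → 380 → 190 → 95 → 286 → 143 → 430 → 215 → 646 → 323 → 970 → 485 → 1456 → 728 → 364 → 182 → 91 → 274 → 137 → 412 → 206 → 103 → 310 → 155 → 466 → 233 → 700 → 350 → 175 → 526 → 263 → 790 → 395 → 1186 → 593 → 1780 → 890 → 445 → 1336 → 668 → 334 → 167 → 502 → 251 → 754 → 377 → 1132 → 566 → 283 → 850 → 425 → 1276 → 638 → 319 → 958 → 479 → 1438 → 719 → 2158 → 1079 → 3238 → 1619 → 4858 → 2429 → 7288 → 3644 → 1822 → 911 → 2734 → 1367 → 4102 → 2051 → 6154 → 3077 → 9232 → 4616 → 2308 → 1154 → 577 → 1732 → 866 → 433 → 1300 → 650 → 325 → 976 → 488 → 244 → 122 → 61 → 184 → 92 → 46 → 23 → 70 → 35 → 106 → 53 → 160 → 80 → 40 → 20 → 10 → 5 → 16 → 8 → 4 → 2 → 1
Total steps = 181

181 steps


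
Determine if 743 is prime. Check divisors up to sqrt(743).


Check divisors up to sqrt(743) = 27.2580
No divisors found.
743 is prime.

Yes, 743 is prime


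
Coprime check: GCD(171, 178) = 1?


Euclidean algorithm:
178 = 1 * 171 + 7
171 = 24 * 7 + 3
7 = 2 * 3 + 1
3 = 3 * 1 + 0
GCD(171, 178) = 1

Yes, coprime (GCD = 1)


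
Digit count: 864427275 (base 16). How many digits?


864427275 in base 16 = 33861D0B
Number of digits = 8

8 digits (base 16)


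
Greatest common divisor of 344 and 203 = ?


344 = 1 * 203 + 141
203 = 1 * 141 + 62
141 = 2 * 62 + 17
62 = 3 * 17 + 11
17 = 1 * 11 + 6
11 = 1 * 6 + 5
6 = 1 * 5 + 1
5 = 5 * 1 + 0
GCD = 1


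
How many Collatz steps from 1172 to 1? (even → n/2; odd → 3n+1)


1172 → 586 → 293 → 880 → 440 → 220 → 110 → 55 → 166 → 83 → 250 → 125 → 376 → 188 → 94 → 47 → 142 → 71 → 214 → 107 → 322 → 161 → 484 → 242 → 121 → 364 → 182 → 91 → 274 → 137 → 412 → 206 → 103 → 310 → 155 → 466 → 233 → 700 → 350 → 175 → 526 → 263 → 790 → 395 → 1186 → 593 → 1780 → 890 → 445 → 1336 → 668 → 334 → 167 → 502 → 251 → 754 → 377 → 1132 → 566 → 283 → 850 → 425 → 1276 → 638 → 319 → 958 → 479 → 1438 → 719 → 2158 → 1079 → 3238 → 1619 → 4858 → 2429 → 7288 → 3644 → 1822 → 911 → 2734 → 1367 → 4102 → 2051 → 6154 → 3077 → 9232 → 4616 → 2308 → 1154 → 577 → 1732 → 866 → 433 → 1300 → 650 → 325 → 976 → 488 → 244 → 122 → 61 → 184 → 92 → 46 → 23 → 70 → 35 → 106 → 53 → 160 → 80 → 40 → 20 → 10 → 5 → 16 → 8 → 4 → 2 → 1
Total steps = 119

119 steps


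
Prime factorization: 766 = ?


766 / 2 = 383
383 / 383 = 1
766 = 2 × 383


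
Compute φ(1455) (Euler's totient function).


1455 = 3 × 5 × 97
Prime factors: 3, 5, 97
φ(1455) = 1455 × (1-1/3) × (1-1/5) × (1-1/97)
= 1455 × 2/3 × 4/5 × 96/97 = 768

φ(1455) = 768


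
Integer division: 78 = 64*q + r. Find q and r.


78 = 64 * 1 + 14
Check: 64 + 14 = 78

q = 1, r = 14


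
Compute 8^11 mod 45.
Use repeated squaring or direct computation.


8^1 mod 45 = 8
8^2 mod 45 = 19
8^3 mod 45 = 17
8^4 mod 45 = 1
8^5 mod 45 = 8
8^6 mod 45 = 19
8^7 mod 45 = 17
8^8 mod 45 = 1
8^9 mod 45 = 8
8^10 mod 45 = 19
8^11 mod 45 = 17


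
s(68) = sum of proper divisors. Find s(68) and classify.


Proper divisors: 1, 2, 4, 17, 34
Sum = 1 + 2 + 4 + 17 + 34 = 58
58 < 68 → deficient

s(68) = 58 (deficient)


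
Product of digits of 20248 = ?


2 × 0 × 2 × 4 × 8 = 0


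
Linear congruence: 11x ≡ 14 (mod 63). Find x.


GCD(11, 63) = 1, unique solution
a^(-1) mod 63 = 23
x = 23 * 14 mod 63 = 7

x ≡ 7 (mod 63)


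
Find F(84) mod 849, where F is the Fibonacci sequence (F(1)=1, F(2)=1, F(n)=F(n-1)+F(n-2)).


F(k) mod 849 for k=1..84:
1, 1, 2, 3, 5, 8, 13, 21, 34, 55, 89, 144, 233, 377, 610, 138, 748, 37, 785, 822, 758, 731, 640, 522, 313, 835, 299, 285, 584, 20, 604, 624, 379, 154, 533, 687, 371, 209, 580, 789, 520, 460, 131, 591, 722, 464, 337, 801, 289, 241, 530, 771, 452, 374, 826, 351, 328, 679, 158, 837, 146, 134, 280, 414, 694, 259, 104, 363, 467, 830, 448, 429, 28, 457, 485, 93, 578, 671, 400, 222, 622, 844, 617, 612
F(84) mod 849 = 612


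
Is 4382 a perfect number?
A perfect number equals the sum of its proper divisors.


Proper divisors of 4382: 1, 2, 7, 14, 313, 626, 2191
Sum = 1 + 2 + 7 + 14 + 313 + 626 + 2191 = 3154

No, 4382 is not perfect (3154 ≠ 4382)


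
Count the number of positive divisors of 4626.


4626 = 2^1 × 3^2 × 257^1
d(4626) = (1+1) × (2+1) × (1+1) = 12

12 divisors


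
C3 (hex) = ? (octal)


C3 (base 16) = 195 (decimal)
195 (decimal) = 303 (base 8)


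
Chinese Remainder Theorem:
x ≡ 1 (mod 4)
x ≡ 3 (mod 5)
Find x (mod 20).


M = 4*5 = 20
M1 = M/4 = 5, M2 = M/5 = 4
M1^(-1) mod 4 = 1, M2^(-1) mod 5 = 4
x = 1*5*1 + 3*4*4 = 53
53 mod 20 = 13
Check: 13 mod 4 = 1 ✓, 13 mod 5 = 3 ✓

x ≡ 13 (mod 20)


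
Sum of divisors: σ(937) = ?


Divisors of 937: 1, 937
Sum = 1 + 937 = 938

σ(937) = 938


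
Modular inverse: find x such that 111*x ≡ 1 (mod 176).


Use the extended Euclidean algorithm on (176, 111); each row r = 176*s + 111*t:
r=176, s=1, t=0
r=111, s=0, t=1
q=1: r=65, s=1, t=-1   [176*(1) + 111*(-1) = 65]
q=1: r=46, s=-1, t=2   [176*(-1) + 111*(2) = 46]
q=1: r=19, s=2, t=-3   [176*(2) + 111*(-3) = 19]
q=2: r=8, s=-5, t=8   [176*(-5) + 111*(8) = 8]
q=2: r=3, s=12, t=-19   [176*(12) + 111*(-19) = 3]
q=2: r=2, s=-29, t=46   [176*(-29) + 111*(46) = 2]
q=1: r=1, s=41, t=-65   [176*(41) + 111*(-65) = 1]
q=2: r=0, s=-111, t=176   [176*(-111) + 111*(176) = 0]
GCD = 1 with t = -65, so 111*(-65) ≡ 1 (mod 176)
Inverse = -65 mod 176 = 111
Check: 111 * 111 = 12321 ≡ 1 (mod 176)

111^(-1) ≡ 111 (mod 176)


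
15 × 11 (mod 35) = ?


15 × 11 = 165
165 mod 35 = 25


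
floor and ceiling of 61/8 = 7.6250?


61/8 = 7.6250
floor = 7
ceil = 8

floor = 7, ceil = 8


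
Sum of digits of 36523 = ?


3 + 6 + 5 + 2 + 3 = 19


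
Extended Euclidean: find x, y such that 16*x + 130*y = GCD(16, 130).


Tabular extended Euclidean (each row: r = 16*s + 130*t):
r=16, s=1, t=0
r=130, s=0, t=1
q=0: r=16, s=1, t=0   [16*(1) + 130*(0) = 16]
q=8: r=2, s=-8, t=1   [16*(-8) + 130*(1) = 2]
q=8: r=0, s=65, t=-8   [16*(65) + 130*(-8) = 0]
GCD = 2; from the row with r=2: x=-8, y=1
Check: 16*(-8) + 130*(1) = -128 + 130 = 2

GCD = 2, x = -8, y = 1


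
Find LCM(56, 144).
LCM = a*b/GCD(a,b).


GCD(56, 144) = 8
LCM = 56*144/8 = 8064/8 = 1008

LCM = 1008


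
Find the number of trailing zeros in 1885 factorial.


floor(1885/5) = 377
floor(1885/25) = 75
floor(1885/125) = 15
floor(1885/625) = 3
Total = 470

470 trailing zeros


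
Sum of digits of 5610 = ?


5 + 6 + 1 + 0 = 12


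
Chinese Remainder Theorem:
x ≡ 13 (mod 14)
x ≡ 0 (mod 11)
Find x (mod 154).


M = 14*11 = 154
M1 = M/14 = 11, M2 = M/11 = 14
M1^(-1) mod 14 = 9, M2^(-1) mod 11 = 4
x = 13*11*9 + 0*14*4 = 1287
1287 mod 154 = 55
Check: 55 mod 14 = 13 ✓, 55 mod 11 = 0 ✓

x ≡ 55 (mod 154)


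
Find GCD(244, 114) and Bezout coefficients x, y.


Tabular extended Euclidean (each row: r = 244*s + 114*t):
r=244, s=1, t=0
r=114, s=0, t=1
q=2: r=16, s=1, t=-2   [244*(1) + 114*(-2) = 16]
q=7: r=2, s=-7, t=15   [244*(-7) + 114*(15) = 2]
q=8: r=0, s=57, t=-122   [244*(57) + 114*(-122) = 0]
GCD = 2; from the row with r=2: x=-7, y=15
Check: 244*(-7) + 114*(15) = -1708 + 1710 = 2

GCD = 2, x = -7, y = 15


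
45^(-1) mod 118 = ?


Use the extended Euclidean algorithm on (118, 45); each row r = 118*s + 45*t:
r=118, s=1, t=0
r=45, s=0, t=1
q=2: r=28, s=1, t=-2   [118*(1) + 45*(-2) = 28]
q=1: r=17, s=-1, t=3   [118*(-1) + 45*(3) = 17]
q=1: r=11, s=2, t=-5   [118*(2) + 45*(-5) = 11]
q=1: r=6, s=-3, t=8   [118*(-3) + 45*(8) = 6]
q=1: r=5, s=5, t=-13   [118*(5) + 45*(-13) = 5]
q=1: r=1, s=-8, t=21   [118*(-8) + 45*(21) = 1]
q=5: r=0, s=45, t=-118   [118*(45) + 45*(-118) = 0]
GCD = 1 with t = 21, so 45*(21) ≡ 1 (mod 118)
Inverse = 21 mod 118 = 21
Check: 45 * 21 = 945 ≡ 1 (mod 118)

45^(-1) ≡ 21 (mod 118)


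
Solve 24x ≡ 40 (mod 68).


GCD(24, 68) = 4 divides 40
Divide: 6x ≡ 10 (mod 17)
x ≡ 13 (mod 17)


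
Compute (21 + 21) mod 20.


21 + 21 = 42
42 mod 20 = 2


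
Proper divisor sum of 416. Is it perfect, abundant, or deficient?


Proper divisors: 1, 2, 4, 8, 13, 16, 26, 32, 52, 104, 208
Sum = 1 + 2 + 4 + 8 + 13 + 16 + 26 + 32 + 52 + 104 + 208 = 466
466 > 416 → abundant

s(416) = 466 (abundant)


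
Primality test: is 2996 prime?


2996 / 2 = 1498 (exact division)
2996 is NOT prime.

No, 2996 is not prime


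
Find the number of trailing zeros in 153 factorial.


floor(153/5) = 30
floor(153/25) = 6
floor(153/125) = 1
Total = 37

37 trailing zeros


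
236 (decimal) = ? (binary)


236 (base 10) = 236 (decimal)
236 (decimal) = 11101100 (base 2)


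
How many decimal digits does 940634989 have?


940634989 has 9 digits in base 10
floor(log10(940634989)) + 1 = floor(8.9734) + 1 = 9

9 digits (base 10)


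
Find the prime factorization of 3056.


3056 / 2 = 1528
1528 / 2 = 764
764 / 2 = 382
382 / 2 = 191
191 / 191 = 1
3056 = 2^4 × 191


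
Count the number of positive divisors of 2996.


2996 = 2^2 × 7^1 × 107^1
d(2996) = (2+1) × (1+1) × (1+1) = 12

12 divisors


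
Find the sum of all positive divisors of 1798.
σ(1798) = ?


Divisors of 1798: 1, 2, 29, 31, 58, 62, 899, 1798
Sum = 1 + 2 + 29 + 31 + 58 + 62 + 899 + 1798 = 2880

σ(1798) = 2880


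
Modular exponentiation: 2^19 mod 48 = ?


2^1 mod 48 = 2
2^2 mod 48 = 4
2^3 mod 48 = 8
2^4 mod 48 = 16
2^5 mod 48 = 32
2^6 mod 48 = 16
2^7 mod 48 = 32
2^8 mod 48 = 16
2^9 mod 48 = 32
2^10 mod 48 = 16
2^11 mod 48 = 32
2^12 mod 48 = 16
2^13 mod 48 = 32
2^14 mod 48 = 16
2^15 mod 48 = 32
2^16 mod 48 = 16
2^17 mod 48 = 32
2^18 mod 48 = 16
2^19 mod 48 = 32


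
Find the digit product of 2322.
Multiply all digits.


2 × 3 × 2 × 2 = 24


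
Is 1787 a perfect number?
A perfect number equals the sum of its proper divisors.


Proper divisors of 1787: 1
Sum = 1 = 1

No, 1787 is not perfect (1 ≠ 1787)


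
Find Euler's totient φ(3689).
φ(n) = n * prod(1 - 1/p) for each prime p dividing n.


3689 = 7 × 17 × 31
Prime factors: 7, 17, 31
φ(3689) = 3689 × (1-1/7) × (1-1/17) × (1-1/31)
= 3689 × 6/7 × 16/17 × 30/31 = 2880

φ(3689) = 2880


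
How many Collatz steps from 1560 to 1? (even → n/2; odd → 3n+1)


1560 → 780 → 390 → 195 → 586 → 293 → 880 → 440 → 220 → 110 → 55 → 166 → 83 → 250 → 125 → 376 → 188 → 94 → 47 → 142 → 71 → 214 → 107 → 322 → 161 → 484 → 242 → 121 → 364 → 182 → 91 → 274 → 137 → 412 → 206 → 103 → 310 → 155 → 466 → 233 → 700 → 350 → 175 → 526 → 263 → 790 → 395 → 1186 → 593 → 1780 → 890 → 445 → 1336 → 668 → 334 → 167 → 502 → 251 → 754 → 377 → 1132 → 566 → 283 → 850 → 425 → 1276 → 638 → 319 → 958 → 479 → 1438 → 719 → 2158 → 1079 → 3238 → 1619 → 4858 → 2429 → 7288 → 3644 → 1822 → 911 → 2734 → 1367 → 4102 → 2051 → 6154 → 3077 → 9232 → 4616 → 2308 → 1154 → 577 → 1732 → 866 → 433 → 1300 → 650 → 325 → 976 → 488 → 244 → 122 → 61 → 184 → 92 → 46 → 23 → 70 → 35 → 106 → 53 → 160 → 80 → 40 → 20 → 10 → 5 → 16 → 8 → 4 → 2 → 1
Total steps = 122

122 steps


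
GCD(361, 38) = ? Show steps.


361 = 9 * 38 + 19
38 = 2 * 19 + 0
GCD = 19


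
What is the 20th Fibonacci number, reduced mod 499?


F(k) mod 499 for k=1..20:
1, 1, 2, 3, 5, 8, 13, 21, 34, 55, 89, 144, 233, 377, 111, 488, 100, 89, 189, 278
F(20) mod 499 = 278


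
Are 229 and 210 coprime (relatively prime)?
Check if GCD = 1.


Euclidean algorithm:
229 = 1 * 210 + 19
210 = 11 * 19 + 1
19 = 19 * 1 + 0
GCD(229, 210) = 1

Yes, coprime (GCD = 1)


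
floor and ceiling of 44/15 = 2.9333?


44/15 = 2.9333
floor = 2
ceil = 3

floor = 2, ceil = 3


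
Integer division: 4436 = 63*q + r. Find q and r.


4436 = 63 * 70 + 26
Check: 4410 + 26 = 4436

q = 70, r = 26


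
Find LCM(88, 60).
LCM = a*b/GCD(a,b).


GCD(88, 60) = 4
LCM = 88*60/4 = 5280/4 = 1320

LCM = 1320


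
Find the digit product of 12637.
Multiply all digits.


1 × 2 × 6 × 3 × 7 = 252


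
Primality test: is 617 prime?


Check divisors up to sqrt(617) = 24.8395
No divisors found.
617 is prime.

Yes, 617 is prime


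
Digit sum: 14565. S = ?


1 + 4 + 5 + 6 + 5 = 21


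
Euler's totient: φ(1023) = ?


1023 = 3 × 11 × 31
Prime factors: 3, 11, 31
φ(1023) = 1023 × (1-1/3) × (1-1/11) × (1-1/31)
= 1023 × 2/3 × 10/11 × 30/31 = 600

φ(1023) = 600


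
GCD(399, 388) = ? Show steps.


399 = 1 * 388 + 11
388 = 35 * 11 + 3
11 = 3 * 3 + 2
3 = 1 * 2 + 1
2 = 2 * 1 + 0
GCD = 1


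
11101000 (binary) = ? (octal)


11101000 (base 2) = 232 (decimal)
232 (decimal) = 350 (base 8)


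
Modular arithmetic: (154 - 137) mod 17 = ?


154 - 137 = 17
17 mod 17 = 0


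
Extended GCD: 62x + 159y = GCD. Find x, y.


Tabular extended Euclidean (each row: r = 62*s + 159*t):
r=62, s=1, t=0
r=159, s=0, t=1
q=0: r=62, s=1, t=0   [62*(1) + 159*(0) = 62]
q=2: r=35, s=-2, t=1   [62*(-2) + 159*(1) = 35]
q=1: r=27, s=3, t=-1   [62*(3) + 159*(-1) = 27]
q=1: r=8, s=-5, t=2   [62*(-5) + 159*(2) = 8]
q=3: r=3, s=18, t=-7   [62*(18) + 159*(-7) = 3]
q=2: r=2, s=-41, t=16   [62*(-41) + 159*(16) = 2]
q=1: r=1, s=59, t=-23   [62*(59) + 159*(-23) = 1]
q=2: r=0, s=-159, t=62   [62*(-159) + 159*(62) = 0]
GCD = 1; from the row with r=1: x=59, y=-23
Check: 62*(59) + 159*(-23) = 3658 - 3657 = 1

GCD = 1, x = 59, y = -23


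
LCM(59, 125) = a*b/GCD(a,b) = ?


GCD(59, 125) = 1
LCM = 59*125/1 = 7375/1 = 7375

LCM = 7375


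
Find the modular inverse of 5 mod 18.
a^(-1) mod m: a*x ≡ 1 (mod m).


Use the extended Euclidean algorithm on (18, 5); each row r = 18*s + 5*t:
r=18, s=1, t=0
r=5, s=0, t=1
q=3: r=3, s=1, t=-3   [18*(1) + 5*(-3) = 3]
q=1: r=2, s=-1, t=4   [18*(-1) + 5*(4) = 2]
q=1: r=1, s=2, t=-7   [18*(2) + 5*(-7) = 1]
q=2: r=0, s=-5, t=18   [18*(-5) + 5*(18) = 0]
GCD = 1 with t = -7, so 5*(-7) ≡ 1 (mod 18)
Inverse = -7 mod 18 = 11
Check: 5 * 11 = 55 ≡ 1 (mod 18)

5^(-1) ≡ 11 (mod 18)


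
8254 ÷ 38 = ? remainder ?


8254 = 38 * 217 + 8
Check: 8246 + 8 = 8254

q = 217, r = 8


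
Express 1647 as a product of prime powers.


1647 / 3 = 549
549 / 3 = 183
183 / 3 = 61
61 / 61 = 1
1647 = 3^3 × 61


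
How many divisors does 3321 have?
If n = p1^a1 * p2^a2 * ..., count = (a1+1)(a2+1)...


3321 = 3^4 × 41^1
d(3321) = (4+1) × (1+1) = 10

10 divisors


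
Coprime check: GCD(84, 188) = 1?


Euclidean algorithm:
188 = 2 * 84 + 20
84 = 4 * 20 + 4
20 = 5 * 4 + 0
GCD(84, 188) = 4

No, not coprime (GCD = 4)


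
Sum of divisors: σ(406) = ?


Divisors of 406: 1, 2, 7, 14, 29, 58, 203, 406
Sum = 1 + 2 + 7 + 14 + 29 + 58 + 203 + 406 = 720

σ(406) = 720


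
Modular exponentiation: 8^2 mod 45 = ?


8^1 mod 45 = 8
8^2 mod 45 = 19


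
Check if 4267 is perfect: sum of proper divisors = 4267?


Proper divisors of 4267: 1, 17, 251
Sum = 1 + 17 + 251 = 269

No, 4267 is not perfect (269 ≠ 4267)


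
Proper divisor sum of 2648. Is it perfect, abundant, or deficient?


Proper divisors: 1, 2, 4, 8, 331, 662, 1324
Sum = 1 + 2 + 4 + 8 + 331 + 662 + 1324 = 2332
2332 < 2648 → deficient

s(2648) = 2332 (deficient)


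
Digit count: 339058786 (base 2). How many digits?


339058786 in base 2 = 10100001101011010000001100010
Number of digits = 29

29 digits (base 2)


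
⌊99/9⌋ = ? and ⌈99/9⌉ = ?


99/9 = 11.0000
floor = 11
ceil = 11

floor = 11, ceil = 11


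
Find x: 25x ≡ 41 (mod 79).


GCD(25, 79) = 1, unique solution
a^(-1) mod 79 = 19
x = 19 * 41 mod 79 = 68

x ≡ 68 (mod 79)


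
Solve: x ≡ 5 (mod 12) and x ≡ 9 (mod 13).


M = 12*13 = 156
M1 = M/12 = 13, M2 = M/13 = 12
M1^(-1) mod 12 = 1, M2^(-1) mod 13 = 12
x = 5*13*1 + 9*12*12 = 1361
1361 mod 156 = 113
Check: 113 mod 12 = 5 ✓, 113 mod 13 = 9 ✓

x ≡ 113 (mod 156)


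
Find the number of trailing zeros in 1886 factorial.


floor(1886/5) = 377
floor(1886/25) = 75
floor(1886/125) = 15
floor(1886/625) = 3
Total = 470

470 trailing zeros


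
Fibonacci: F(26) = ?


Sequence: 1, 1, 2, 3, 5, 8, 13, 21, 34, 55, 89, 144, 233, 377, 610, 987, 1597, 2584, 4181, 6765, 10946, 17711, 28657, 46368, 75025, 121393
F(26) = 121393


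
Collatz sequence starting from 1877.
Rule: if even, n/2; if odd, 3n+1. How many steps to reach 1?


1877 → 5632 → 2816 → 1408 → 704 → 352 → 176 → 88 → 44 → 22 → 11 → 34 → 17 → 52 → 26 → 13 → 40 → 20 → 10 → 5 → 16 → 8 → 4 → 2 → 1
Total steps = 24

24 steps


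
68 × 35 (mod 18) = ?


68 × 35 = 2380
2380 mod 18 = 4


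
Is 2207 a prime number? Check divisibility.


Check divisors up to sqrt(2207) = 46.9787
No divisors found.
2207 is prime.

Yes, 2207 is prime


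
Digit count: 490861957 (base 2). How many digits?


490861957 in base 2 = 11101010000011111010110000101
Number of digits = 29

29 digits (base 2)


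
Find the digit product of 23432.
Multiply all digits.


2 × 3 × 4 × 3 × 2 = 144


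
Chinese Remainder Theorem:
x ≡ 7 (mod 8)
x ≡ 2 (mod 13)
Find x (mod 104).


M = 8*13 = 104
M1 = M/8 = 13, M2 = M/13 = 8
M1^(-1) mod 8 = 5, M2^(-1) mod 13 = 5
x = 7*13*5 + 2*8*5 = 535
535 mod 104 = 15
Check: 15 mod 8 = 7 ✓, 15 mod 13 = 2 ✓

x ≡ 15 (mod 104)


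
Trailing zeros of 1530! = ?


floor(1530/5) = 306
floor(1530/25) = 61
floor(1530/125) = 12
floor(1530/625) = 2
Total = 381

381 trailing zeros


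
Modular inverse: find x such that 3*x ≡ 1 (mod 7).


Use the extended Euclidean algorithm on (7, 3); each row r = 7*s + 3*t:
r=7, s=1, t=0
r=3, s=0, t=1
q=2: r=1, s=1, t=-2   [7*(1) + 3*(-2) = 1]
q=3: r=0, s=-3, t=7   [7*(-3) + 3*(7) = 0]
GCD = 1 with t = -2, so 3*(-2) ≡ 1 (mod 7)
Inverse = -2 mod 7 = 5
Check: 3 * 5 = 15 ≡ 1 (mod 7)

3^(-1) ≡ 5 (mod 7)


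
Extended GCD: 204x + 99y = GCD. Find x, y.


Tabular extended Euclidean (each row: r = 204*s + 99*t):
r=204, s=1, t=0
r=99, s=0, t=1
q=2: r=6, s=1, t=-2   [204*(1) + 99*(-2) = 6]
q=16: r=3, s=-16, t=33   [204*(-16) + 99*(33) = 3]
q=2: r=0, s=33, t=-68   [204*(33) + 99*(-68) = 0]
GCD = 3; from the row with r=3: x=-16, y=33
Check: 204*(-16) + 99*(33) = -3264 + 3267 = 3

GCD = 3, x = -16, y = 33


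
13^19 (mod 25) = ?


13^1 mod 25 = 13
13^2 mod 25 = 19
13^3 mod 25 = 22
13^4 mod 25 = 11
13^5 mod 25 = 18
13^6 mod 25 = 9
13^7 mod 25 = 17
13^8 mod 25 = 21
13^9 mod 25 = 23
13^10 mod 25 = 24
13^11 mod 25 = 12
13^12 mod 25 = 6
13^13 mod 25 = 3
13^14 mod 25 = 14
13^15 mod 25 = 7
13^16 mod 25 = 16
13^17 mod 25 = 8
13^18 mod 25 = 4
13^19 mod 25 = 2


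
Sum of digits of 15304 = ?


1 + 5 + 3 + 0 + 4 = 13


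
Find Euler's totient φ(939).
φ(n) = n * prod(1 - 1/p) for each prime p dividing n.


939 = 3 × 313
Prime factors: 3, 313
φ(939) = 939 × (1-1/3) × (1-1/313)
= 939 × 2/3 × 312/313 = 624

φ(939) = 624


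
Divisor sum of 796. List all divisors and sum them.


Divisors of 796: 1, 2, 4, 199, 398, 796
Sum = 1 + 2 + 4 + 199 + 398 + 796 = 1400

σ(796) = 1400


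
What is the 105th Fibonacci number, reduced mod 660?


F(k) mod 660 for k=1..105:
1, 1, 2, 3, 5, 8, 13, 21, 34, 55, 89, 144, 233, 377, 610, 327, 277, 604, 221, 165, 386, 551, 277, 168, 445, 613, 398, 351, 89, 440, 529, 309, 178, 487, 5, 492, 497, 329, 166, 495, 1, 496, 497, 333, 170, 503, 13, 516, 529, 385, 254, 639, 233, 212, 445, 657, 442, 439, 221, 0, 221, 221, 442, 3, 445, 448, 233, 21, 254, 275, 529, 144, 13, 157, 170, 327, 497, 164, 1, 165, 166, 331, 497, 168, 5, 173, 178, 351, 529, 220, 89, 309, 398, 47, 445, 492, 277, 109, 386, 495, 221, 56, 277, 333, 610
F(105) mod 660 = 610


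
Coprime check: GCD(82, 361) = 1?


Euclidean algorithm:
361 = 4 * 82 + 33
82 = 2 * 33 + 16
33 = 2 * 16 + 1
16 = 16 * 1 + 0
GCD(82, 361) = 1

Yes, coprime (GCD = 1)


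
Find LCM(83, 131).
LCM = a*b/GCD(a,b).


GCD(83, 131) = 1
LCM = 83*131/1 = 10873/1 = 10873

LCM = 10873


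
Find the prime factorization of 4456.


4456 / 2 = 2228
2228 / 2 = 1114
1114 / 2 = 557
557 / 557 = 1
4456 = 2^3 × 557


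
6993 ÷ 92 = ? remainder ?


6993 = 92 * 76 + 1
Check: 6992 + 1 = 6993

q = 76, r = 1


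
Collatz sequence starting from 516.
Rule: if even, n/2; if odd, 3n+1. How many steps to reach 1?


516 → 258 → 129 → 388 → 194 → 97 → 292 → 146 → 73 → 220 → 110 → 55 → 166 → 83 → 250 → 125 → 376 → 188 → 94 → 47 → 142 → 71 → 214 → 107 → 322 → 161 → 484 → 242 → 121 → 364 → 182 → 91 → 274 → 137 → 412 → 206 → 103 → 310 → 155 → 466 → 233 → 700 → 350 → 175 → 526 → 263 → 790 → 395 → 1186 → 593 → 1780 → 890 → 445 → 1336 → 668 → 334 → 167 → 502 → 251 → 754 → 377 → 1132 → 566 → 283 → 850 → 425 → 1276 → 638 → 319 → 958 → 479 → 1438 → 719 → 2158 → 1079 → 3238 → 1619 → 4858 → 2429 → 7288 → 3644 → 1822 → 911 → 2734 → 1367 → 4102 → 2051 → 6154 → 3077 → 9232 → 4616 → 2308 → 1154 → 577 → 1732 → 866 → 433 → 1300 → 650 → 325 → 976 → 488 → 244 → 122 → 61 → 184 → 92 → 46 → 23 → 70 → 35 → 106 → 53 → 160 → 80 → 40 → 20 → 10 → 5 → 16 → 8 → 4 → 2 → 1
Total steps = 123

123 steps


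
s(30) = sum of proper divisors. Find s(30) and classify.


Proper divisors: 1, 2, 3, 5, 6, 10, 15
Sum = 1 + 2 + 3 + 5 + 6 + 10 + 15 = 42
42 > 30 → abundant

s(30) = 42 (abundant)


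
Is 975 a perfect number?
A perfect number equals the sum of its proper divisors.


Proper divisors of 975: 1, 3, 5, 13, 15, 25, 39, 65, 75, 195, 325
Sum = 1 + 3 + 5 + 13 + 15 + 25 + 39 + 65 + 75 + 195 + 325 = 761

No, 975 is not perfect (761 ≠ 975)


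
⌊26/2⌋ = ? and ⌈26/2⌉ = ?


26/2 = 13.0000
floor = 13
ceil = 13

floor = 13, ceil = 13


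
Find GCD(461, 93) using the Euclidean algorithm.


461 = 4 * 93 + 89
93 = 1 * 89 + 4
89 = 22 * 4 + 1
4 = 4 * 1 + 0
GCD = 1


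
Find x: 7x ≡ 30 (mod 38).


GCD(7, 38) = 1, unique solution
a^(-1) mod 38 = 11
x = 11 * 30 mod 38 = 26

x ≡ 26 (mod 38)


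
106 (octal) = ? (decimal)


106 (base 8) = 70 (decimal)
70 (decimal) = 70 (base 10)


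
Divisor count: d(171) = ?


171 = 3^2 × 19^1
d(171) = (2+1) × (1+1) = 6

6 divisors


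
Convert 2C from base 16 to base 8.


2C (base 16) = 44 (decimal)
44 (decimal) = 54 (base 8)


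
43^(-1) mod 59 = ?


Use the extended Euclidean algorithm on (59, 43); each row r = 59*s + 43*t:
r=59, s=1, t=0
r=43, s=0, t=1
q=1: r=16, s=1, t=-1   [59*(1) + 43*(-1) = 16]
q=2: r=11, s=-2, t=3   [59*(-2) + 43*(3) = 11]
q=1: r=5, s=3, t=-4   [59*(3) + 43*(-4) = 5]
q=2: r=1, s=-8, t=11   [59*(-8) + 43*(11) = 1]
q=5: r=0, s=43, t=-59   [59*(43) + 43*(-59) = 0]
GCD = 1 with t = 11, so 43*(11) ≡ 1 (mod 59)
Inverse = 11 mod 59 = 11
Check: 43 * 11 = 473 ≡ 1 (mod 59)

43^(-1) ≡ 11 (mod 59)


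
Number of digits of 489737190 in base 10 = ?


489737190 has 9 digits in base 10
floor(log10(489737190)) + 1 = floor(8.6900) + 1 = 9

9 digits (base 10)


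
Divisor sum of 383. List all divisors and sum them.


Divisors of 383: 1, 383
Sum = 1 + 383 = 384

σ(383) = 384


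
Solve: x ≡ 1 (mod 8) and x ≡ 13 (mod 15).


M = 8*15 = 120
M1 = M/8 = 15, M2 = M/15 = 8
M1^(-1) mod 8 = 7, M2^(-1) mod 15 = 2
x = 1*15*7 + 13*8*2 = 313
313 mod 120 = 73
Check: 73 mod 8 = 1 ✓, 73 mod 15 = 13 ✓

x ≡ 73 (mod 120)


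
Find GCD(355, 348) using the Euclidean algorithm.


355 = 1 * 348 + 7
348 = 49 * 7 + 5
7 = 1 * 5 + 2
5 = 2 * 2 + 1
2 = 2 * 1 + 0
GCD = 1


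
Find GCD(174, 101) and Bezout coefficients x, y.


Tabular extended Euclidean (each row: r = 174*s + 101*t):
r=174, s=1, t=0
r=101, s=0, t=1
q=1: r=73, s=1, t=-1   [174*(1) + 101*(-1) = 73]
q=1: r=28, s=-1, t=2   [174*(-1) + 101*(2) = 28]
q=2: r=17, s=3, t=-5   [174*(3) + 101*(-5) = 17]
q=1: r=11, s=-4, t=7   [174*(-4) + 101*(7) = 11]
q=1: r=6, s=7, t=-12   [174*(7) + 101*(-12) = 6]
q=1: r=5, s=-11, t=19   [174*(-11) + 101*(19) = 5]
q=1: r=1, s=18, t=-31   [174*(18) + 101*(-31) = 1]
q=5: r=0, s=-101, t=174   [174*(-101) + 101*(174) = 0]
GCD = 1; from the row with r=1: x=18, y=-31
Check: 174*(18) + 101*(-31) = 3132 - 3131 = 1

GCD = 1, x = 18, y = -31


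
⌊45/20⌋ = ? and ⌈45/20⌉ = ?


45/20 = 2.2500
floor = 2
ceil = 3

floor = 2, ceil = 3


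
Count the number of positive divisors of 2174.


2174 = 2^1 × 1087^1
d(2174) = (1+1) × (1+1) = 4

4 divisors


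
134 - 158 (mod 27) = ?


134 - 158 = -24
-24 mod 27 = 3


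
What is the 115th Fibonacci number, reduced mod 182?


F(k) mod 182 for k=1..115:
1, 1, 2, 3, 5, 8, 13, 21, 34, 55, 89, 144, 51, 13, 64, 77, 141, 36, 177, 31, 26, 57, 83, 140, 41, 181, 40, 39, 79, 118, 15, 133, 148, 99, 65, 164, 47, 29, 76, 105, 181, 104, 103, 25, 128, 153, 99, 70, 169, 57, 44, 101, 145, 64, 27, 91, 118, 27, 145, 172, 135, 125, 78, 21, 99, 120, 37, 157, 12, 169, 181, 168, 167, 153, 138, 109, 65, 174, 57, 49, 106, 155, 79, 52, 131, 1, 132, 133, 83, 34, 117, 151, 86, 55, 141, 14, 155, 169, 142, 129, 89, 36, 125, 161, 104, 83, 5, 88, 93, 181, 92, 91, 1, 92, 93
F(115) mod 182 = 93


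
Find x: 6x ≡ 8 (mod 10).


GCD(6, 10) = 2 divides 8
Divide: 3x ≡ 4 (mod 5)
x ≡ 3 (mod 5)


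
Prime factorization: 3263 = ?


3263 / 13 = 251
251 / 251 = 1
3263 = 13 × 251


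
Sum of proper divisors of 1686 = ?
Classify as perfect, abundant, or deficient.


Proper divisors: 1, 2, 3, 6, 281, 562, 843
Sum = 1 + 2 + 3 + 6 + 281 + 562 + 843 = 1698
1698 > 1686 → abundant

s(1686) = 1698 (abundant)


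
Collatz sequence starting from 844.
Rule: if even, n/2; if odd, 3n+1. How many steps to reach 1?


844 → 422 → 211 → 634 → 317 → 952 → 476 → 238 → 119 → 358 → 179 → 538 → 269 → 808 → 404 → 202 → 101 → 304 → 152 → 76 → 38 → 19 → 58 → 29 → 88 → 44 → 22 → 11 → 34 → 17 → 52 → 26 → 13 → 40 → 20 → 10 → 5 → 16 → 8 → 4 → 2 → 1
Total steps = 41

41 steps


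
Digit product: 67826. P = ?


6 × 7 × 8 × 2 × 6 = 4032


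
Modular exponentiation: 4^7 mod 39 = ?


4^1 mod 39 = 4
4^2 mod 39 = 16
4^3 mod 39 = 25
4^4 mod 39 = 22
4^5 mod 39 = 10
4^6 mod 39 = 1
4^7 mod 39 = 4


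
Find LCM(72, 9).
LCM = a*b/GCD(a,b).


GCD(72, 9) = 9
LCM = 72*9/9 = 648/9 = 72

LCM = 72


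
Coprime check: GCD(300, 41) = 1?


Euclidean algorithm:
300 = 7 * 41 + 13
41 = 3 * 13 + 2
13 = 6 * 2 + 1
2 = 2 * 1 + 0
GCD(300, 41) = 1

Yes, coprime (GCD = 1)


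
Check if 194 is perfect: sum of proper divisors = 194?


Proper divisors of 194: 1, 2, 97
Sum = 1 + 2 + 97 = 100

No, 194 is not perfect (100 ≠ 194)


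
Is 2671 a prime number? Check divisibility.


Check divisors up to sqrt(2671) = 51.6817
No divisors found.
2671 is prime.

Yes, 2671 is prime


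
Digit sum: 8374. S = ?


8 + 3 + 7 + 4 = 22


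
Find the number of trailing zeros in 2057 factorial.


floor(2057/5) = 411
floor(2057/25) = 82
floor(2057/125) = 16
floor(2057/625) = 3
Total = 512

512 trailing zeros


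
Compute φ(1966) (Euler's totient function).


1966 = 2 × 983
Prime factors: 2, 983
φ(1966) = 1966 × (1-1/2) × (1-1/983)
= 1966 × 1/2 × 982/983 = 982

φ(1966) = 982


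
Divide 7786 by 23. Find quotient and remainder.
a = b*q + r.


7786 = 23 * 338 + 12
Check: 7774 + 12 = 7786

q = 338, r = 12


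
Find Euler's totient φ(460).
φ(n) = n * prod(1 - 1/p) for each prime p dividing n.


460 = 2^2 × 5 × 23
Prime factors: 2, 5, 23
φ(460) = 460 × (1-1/2) × (1-1/5) × (1-1/23)
= 460 × 1/2 × 4/5 × 22/23 = 176

φ(460) = 176
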